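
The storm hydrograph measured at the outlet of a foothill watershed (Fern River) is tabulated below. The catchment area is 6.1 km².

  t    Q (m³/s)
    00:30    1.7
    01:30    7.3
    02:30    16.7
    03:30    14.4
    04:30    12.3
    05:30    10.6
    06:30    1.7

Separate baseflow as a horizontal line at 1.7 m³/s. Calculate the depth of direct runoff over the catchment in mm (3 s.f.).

Direct runoff: 0.0, 5.6, 15.0, 12.7, 10.6, 8.9, 0.0 m³/s; ΣQ_DR = 52.80 m³/s.
V = ΣQ_DR · Δt = 52.80 × 3600 s = 1.901 × 10^5 m³.
Over A = 6.1 km², depth = V / A = 31.2 mm.

d ≈ 31.2 mm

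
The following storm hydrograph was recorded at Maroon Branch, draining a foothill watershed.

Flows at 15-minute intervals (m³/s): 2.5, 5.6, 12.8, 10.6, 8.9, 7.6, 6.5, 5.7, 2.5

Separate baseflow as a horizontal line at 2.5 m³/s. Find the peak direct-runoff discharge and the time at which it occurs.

Subtracting baseflow gives direct-runoff ordinates: 0.0, 3.1, 10.3, 8.1, 6.4, 5.1, 4.0, 3.2, 0.0 m³/s.
The maximum is 10.3 m³/s, occurring at the reading for t = 0.5 h.

Q_p = 10.3 m³/s at t = 0.5 h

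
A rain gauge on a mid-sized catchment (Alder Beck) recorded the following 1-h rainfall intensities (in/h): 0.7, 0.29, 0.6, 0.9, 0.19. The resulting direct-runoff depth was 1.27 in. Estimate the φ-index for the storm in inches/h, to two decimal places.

φ ≈ 0.31 in/h

Only the 3 blocks with intensity above φ contribute runoff: 0.7, 0.6, 0.9 in/h.
Σ(I−φ)·Δt = d  ⇒  (0.7+0.6+0.9 − 3φ)·1 = 1.27
φ = (2.200 − 1.27/1) / 3 = 0.31 in/h.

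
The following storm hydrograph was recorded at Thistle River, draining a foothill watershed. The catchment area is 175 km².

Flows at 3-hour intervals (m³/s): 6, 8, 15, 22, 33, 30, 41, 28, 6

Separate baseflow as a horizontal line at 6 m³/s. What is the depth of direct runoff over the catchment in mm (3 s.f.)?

d ≈ 8.33 mm

Direct runoff: 0.0, 2.0, 9.0, 16.0, 27.0, 24.0, 35.0, 22.0, 0.0 m³/s; ΣQ_DR = 135.0 m³/s.
V = ΣQ_DR · Δt = 135.0 × 10800 s = 1.458 × 10^6 m³.
Over A = 175 km², depth = V / A = 8.33 mm.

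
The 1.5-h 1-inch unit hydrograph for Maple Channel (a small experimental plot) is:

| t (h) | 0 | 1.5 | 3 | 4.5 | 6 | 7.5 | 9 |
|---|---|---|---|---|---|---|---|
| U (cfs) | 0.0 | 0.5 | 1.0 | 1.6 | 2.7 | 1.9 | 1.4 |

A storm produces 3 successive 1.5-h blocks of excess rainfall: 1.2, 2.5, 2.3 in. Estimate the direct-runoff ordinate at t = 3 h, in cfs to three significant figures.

By discrete convolution, Q_j = Σ (P_i / 1 in) · U_{j−i}.
At t = 3 h (j=2): Q = (1.2/1)·1.0 + (2.5/1)·0.5 + (2.3/1)·0.0 = 2.45 cfs.

Q ≈ 2.45 cfs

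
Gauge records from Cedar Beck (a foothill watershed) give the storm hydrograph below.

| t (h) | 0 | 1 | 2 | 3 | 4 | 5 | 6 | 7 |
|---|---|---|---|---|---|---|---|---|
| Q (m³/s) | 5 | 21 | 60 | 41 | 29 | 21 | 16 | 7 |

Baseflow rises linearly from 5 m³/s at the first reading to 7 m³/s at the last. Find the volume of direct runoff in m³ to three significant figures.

Direct-runoff ordinates (Q − Q_b): 0.00, 15.71, 54.43, 35.14, 22.86, 14.57, 9.29, 0.00 m³/s.
ΣQ_DR = 152.0 m³/s.
With Δt = 1 h = 3600 s, V = ΣQ_DR · Δt = 152.0 × 3600 = 5.47 × 10^5 m³.

V ≈ 5.47 × 10^5 m³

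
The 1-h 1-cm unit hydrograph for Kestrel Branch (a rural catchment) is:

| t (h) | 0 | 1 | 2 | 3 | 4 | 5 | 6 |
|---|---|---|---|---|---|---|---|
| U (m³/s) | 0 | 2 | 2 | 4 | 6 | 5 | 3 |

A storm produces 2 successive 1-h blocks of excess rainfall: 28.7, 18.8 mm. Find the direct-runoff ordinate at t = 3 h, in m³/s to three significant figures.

Q ≈ 15.2 m³/s

By discrete convolution, Q_j = Σ (P_i / 10 mm) · U_{j−i}.
At t = 3 h (j=3): Q = (28.7/10)·4 + (18.8/10)·2 = 15.2 m³/s.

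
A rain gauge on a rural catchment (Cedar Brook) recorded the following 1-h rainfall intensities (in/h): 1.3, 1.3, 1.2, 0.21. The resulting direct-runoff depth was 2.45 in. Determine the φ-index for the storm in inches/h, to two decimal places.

φ ≈ 0.45 in/h

Only the 3 blocks with intensity above φ contribute runoff: 1.3, 1.3, 1.2 in/h.
Σ(I−φ)·Δt = d  ⇒  (1.3+1.3+1.2 − 3φ)·1 = 2.45
φ = (3.800 − 2.45/1) / 3 = 0.45 in/h.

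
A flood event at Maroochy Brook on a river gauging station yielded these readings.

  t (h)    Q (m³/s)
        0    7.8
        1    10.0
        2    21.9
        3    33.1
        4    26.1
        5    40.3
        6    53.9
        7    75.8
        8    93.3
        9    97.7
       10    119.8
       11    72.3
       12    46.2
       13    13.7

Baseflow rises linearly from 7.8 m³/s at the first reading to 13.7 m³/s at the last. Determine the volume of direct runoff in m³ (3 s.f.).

Direct-runoff ordinates (Q − Q_b): 0.00, 1.75, 13.19, 23.94, 16.48, 30.23, 43.38, 64.82, 81.87, 85.82, 107.46, 59.51, 32.95, 0.00 m³/s.
ΣQ_DR = 561.4 m³/s.
With Δt = 1 h = 3600 s, V = ΣQ_DR · Δt = 561.4 × 3600 = 2.02 × 10^6 m³.

V ≈ 2.02 × 10^6 m³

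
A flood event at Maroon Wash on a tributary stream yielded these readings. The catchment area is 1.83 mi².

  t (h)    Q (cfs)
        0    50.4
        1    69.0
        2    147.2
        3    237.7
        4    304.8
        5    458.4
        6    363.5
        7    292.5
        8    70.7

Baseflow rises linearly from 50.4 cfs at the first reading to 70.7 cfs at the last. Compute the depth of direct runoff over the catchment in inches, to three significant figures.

d ≈ 1.23 in

Direct runoff: 0.00, 16.06, 91.72, 179.69, 244.25, 395.31, 297.88, 224.34, 0.00 cfs; ΣQ_DR = 1449 cfs.
V = ΣQ_DR · Δt = 1449 × 3600 s = 5.217 × 10^6 ft³.
Over A = 1.83 mi², depth = V / A = 1.23 in.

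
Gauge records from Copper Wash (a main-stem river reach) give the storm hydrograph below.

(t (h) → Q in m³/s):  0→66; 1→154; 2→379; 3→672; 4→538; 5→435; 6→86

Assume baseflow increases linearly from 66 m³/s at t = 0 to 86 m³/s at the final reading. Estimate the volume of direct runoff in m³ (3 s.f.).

V ≈ 6.47 × 10^6 m³

Direct-runoff ordinates (Q − Q_b): 0.00, 84.67, 306.33, 596.00, 458.67, 352.33, 0.00 m³/s.
ΣQ_DR = 1798 m³/s.
With Δt = 1 h = 3600 s, V = ΣQ_DR · Δt = 1798 × 3600 = 6.47 × 10^6 m³.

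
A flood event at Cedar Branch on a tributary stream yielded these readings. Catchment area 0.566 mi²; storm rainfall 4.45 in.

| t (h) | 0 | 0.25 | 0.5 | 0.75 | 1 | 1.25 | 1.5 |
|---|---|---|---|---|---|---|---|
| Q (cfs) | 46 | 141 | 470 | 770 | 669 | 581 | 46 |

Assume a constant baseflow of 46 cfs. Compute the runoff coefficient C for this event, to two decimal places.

ΣQ_DR = 2401 cfs; V = ΣQ_DR·Δt = 2.161 × 10^6 ft³.
Runoff depth d = V / A = 1.643 in.
C = d / P = 1.643 / 4.45 = 0.37.

C ≈ 0.37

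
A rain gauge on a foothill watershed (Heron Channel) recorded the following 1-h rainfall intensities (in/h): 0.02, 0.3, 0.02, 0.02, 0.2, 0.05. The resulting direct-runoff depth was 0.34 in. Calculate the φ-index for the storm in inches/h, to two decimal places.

Only the 2 blocks with intensity above φ contribute runoff: 0.3, 0.2 in/h.
Σ(I−φ)·Δt = d  ⇒  (0.3+0.2 − 2φ)·1 = 0.34
φ = (0.5000 − 0.34/1) / 2 = 0.08 in/h.

φ ≈ 0.08 in/h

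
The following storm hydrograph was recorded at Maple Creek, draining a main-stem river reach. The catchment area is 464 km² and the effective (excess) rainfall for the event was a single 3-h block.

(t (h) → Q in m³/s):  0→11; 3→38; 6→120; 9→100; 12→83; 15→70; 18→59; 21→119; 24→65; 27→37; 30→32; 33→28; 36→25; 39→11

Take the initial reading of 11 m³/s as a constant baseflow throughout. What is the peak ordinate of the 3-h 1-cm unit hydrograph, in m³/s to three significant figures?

U_p ≈ 72.7 m³/s

Direct runoff: 0.0, 27.0, 109.0, 89.0, 72.0, 59.0, 48.0, 108.0, 54.0, 26.0, 21.0, 17.0, 14.0, 0.0 m³/s; ΣQ_DR = 644.0 m³/s, peak = 109.0 m³/s.
Runoff depth d = ΣQ_DR·Δt / A = 644.0 × 10800 / (464 km²) = 14.99 mm.
The 1-cm UH is the DRH scaled by (10 mm)/d, so U_p = 109.0 × 10/14.99 = 72.7 m³/s.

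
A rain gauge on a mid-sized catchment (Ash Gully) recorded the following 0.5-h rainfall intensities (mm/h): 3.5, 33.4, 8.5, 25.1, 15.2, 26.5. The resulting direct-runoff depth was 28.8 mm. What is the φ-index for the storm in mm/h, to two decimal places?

Only the 4 blocks with intensity above φ contribute runoff: 33.4, 25.1, 15.2, 26.5 mm/h.
Σ(I−φ)·Δt = d  ⇒  (33.4+25.1+15.2+26.5 − 4φ)·0.5 = 28.8
φ = (100.2 − 28.8/0.5) / 4 = 10.65 mm/h.

φ ≈ 10.65 mm/h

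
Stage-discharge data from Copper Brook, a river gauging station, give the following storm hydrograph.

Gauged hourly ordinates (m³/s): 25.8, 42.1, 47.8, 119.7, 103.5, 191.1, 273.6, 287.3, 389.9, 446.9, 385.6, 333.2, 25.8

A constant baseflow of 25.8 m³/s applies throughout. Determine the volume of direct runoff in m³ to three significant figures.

Direct-runoff ordinates (Q − Q_b): 0.0, 16.3, 22.0, 93.9, 77.7, 165.3, 247.8, 261.5, 364.1, 421.1, 359.8, 307.4, 0.0 m³/s.
ΣQ_DR = 2337 m³/s.
With Δt = 1 h = 3600 s, V = ΣQ_DR · Δt = 2337 × 3600 = 8.41 × 10^6 m³.

V ≈ 8.41 × 10^6 m³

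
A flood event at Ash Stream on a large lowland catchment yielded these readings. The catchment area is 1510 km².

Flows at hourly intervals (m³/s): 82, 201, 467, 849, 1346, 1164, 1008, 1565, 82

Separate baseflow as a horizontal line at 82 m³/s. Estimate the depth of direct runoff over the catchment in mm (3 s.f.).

Direct runoff: 0.0, 119.0, 385.0, 767.0, 1264.0, 1082.0, 926.0, 1483.0, 0.0 m³/s; ΣQ_DR = 6026 m³/s.
V = ΣQ_DR · Δt = 6026 × 3600 s = 2.169 × 10^7 m³.
Over A = 1510 km², depth = V / A = 14.4 mm.

d ≈ 14.4 mm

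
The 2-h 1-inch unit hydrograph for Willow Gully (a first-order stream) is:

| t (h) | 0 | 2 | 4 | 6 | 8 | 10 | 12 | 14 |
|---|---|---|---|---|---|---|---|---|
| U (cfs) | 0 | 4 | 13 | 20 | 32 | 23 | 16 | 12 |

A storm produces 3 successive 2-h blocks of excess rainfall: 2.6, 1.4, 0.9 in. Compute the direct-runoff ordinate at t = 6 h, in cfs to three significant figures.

By discrete convolution, Q_j = Σ (P_i / 1 in) · U_{j−i}.
At t = 6 h (j=3): Q = (2.6/1)·20 + (1.4/1)·13 + (0.9/1)·4 = 73.8 cfs.

Q ≈ 73.8 cfs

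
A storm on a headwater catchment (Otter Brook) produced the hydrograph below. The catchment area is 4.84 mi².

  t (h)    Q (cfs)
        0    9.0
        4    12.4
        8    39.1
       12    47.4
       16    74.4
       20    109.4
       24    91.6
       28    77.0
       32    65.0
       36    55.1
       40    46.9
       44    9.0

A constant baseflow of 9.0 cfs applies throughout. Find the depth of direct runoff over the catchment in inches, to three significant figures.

d ≈ 0.677 in

Direct runoff: 0.0, 3.4, 30.1, 38.4, 65.4, 100.4, 82.6, 68.0, 56.0, 46.1, 37.9, 0.0 cfs; ΣQ_DR = 528.3 cfs.
V = ΣQ_DR · Δt = 528.3 × 14400 s = 7.608 × 10^6 ft³.
Over A = 4.84 mi², depth = V / A = 0.677 in.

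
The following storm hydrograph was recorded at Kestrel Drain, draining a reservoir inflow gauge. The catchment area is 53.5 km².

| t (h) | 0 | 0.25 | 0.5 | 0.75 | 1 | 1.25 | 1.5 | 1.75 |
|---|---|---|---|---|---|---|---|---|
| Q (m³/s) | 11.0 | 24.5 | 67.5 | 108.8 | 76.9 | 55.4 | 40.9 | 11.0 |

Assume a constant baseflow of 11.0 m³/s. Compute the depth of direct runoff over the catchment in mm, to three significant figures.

Direct runoff: 0.0, 13.5, 56.5, 97.8, 65.9, 44.4, 29.9, 0.0 m³/s; ΣQ_DR = 308.0 m³/s.
V = ΣQ_DR · Δt = 308.0 × 900 s = 2.772 × 10^5 m³.
Over A = 53.5 km², depth = V / A = 5.18 mm.

d ≈ 5.18 mm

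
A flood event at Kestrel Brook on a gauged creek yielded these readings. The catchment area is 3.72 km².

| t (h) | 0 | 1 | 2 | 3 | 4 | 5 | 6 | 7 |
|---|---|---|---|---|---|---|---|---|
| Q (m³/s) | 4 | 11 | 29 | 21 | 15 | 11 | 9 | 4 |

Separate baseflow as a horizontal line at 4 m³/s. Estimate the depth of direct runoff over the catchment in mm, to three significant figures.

Direct runoff: 0.0, 7.0, 25.0, 17.0, 11.0, 7.0, 5.0, 0.0 m³/s; ΣQ_DR = 72.00 m³/s.
V = ΣQ_DR · Δt = 72.00 × 3600 s = 2.592 × 10^5 m³.
Over A = 3.72 km², depth = V / A = 69.7 mm.

d ≈ 69.7 mm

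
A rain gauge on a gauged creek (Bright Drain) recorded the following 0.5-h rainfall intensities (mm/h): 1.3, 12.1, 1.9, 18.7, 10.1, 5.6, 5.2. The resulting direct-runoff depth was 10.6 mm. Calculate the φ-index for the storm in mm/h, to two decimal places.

φ ≈ 6.57 mm/h

Only the 3 blocks with intensity above φ contribute runoff: 12.1, 18.7, 10.1 mm/h.
Σ(I−φ)·Δt = d  ⇒  (12.1+18.7+10.1 − 3φ)·0.5 = 10.6
φ = (40.90 − 10.6/0.5) / 3 = 6.57 mm/h.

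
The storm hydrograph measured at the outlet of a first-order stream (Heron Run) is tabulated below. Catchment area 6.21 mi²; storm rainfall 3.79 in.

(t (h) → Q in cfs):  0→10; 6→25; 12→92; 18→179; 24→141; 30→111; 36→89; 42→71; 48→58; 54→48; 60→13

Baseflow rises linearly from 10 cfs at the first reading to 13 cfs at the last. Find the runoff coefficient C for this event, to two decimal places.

C ≈ 0.28

ΣQ_DR = 710.5 cfs; V = ΣQ_DR·Δt = 1.535 × 10^7 ft³.
Runoff depth d = V / A = 1.064 in.
C = d / P = 1.064 / 3.79 = 0.28.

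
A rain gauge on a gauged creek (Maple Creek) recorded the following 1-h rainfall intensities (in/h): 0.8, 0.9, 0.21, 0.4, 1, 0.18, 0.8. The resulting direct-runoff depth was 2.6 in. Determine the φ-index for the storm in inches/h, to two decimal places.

Only the 5 blocks with intensity above φ contribute runoff: 0.8, 0.9, 0.4, 1, 0.8 in/h.
Σ(I−φ)·Δt = d  ⇒  (0.8+0.9+0.4+1+0.8 − 5φ)·1 = 2.6
φ = (3.900 − 2.6/1) / 5 = 0.26 in/h.

φ ≈ 0.26 in/h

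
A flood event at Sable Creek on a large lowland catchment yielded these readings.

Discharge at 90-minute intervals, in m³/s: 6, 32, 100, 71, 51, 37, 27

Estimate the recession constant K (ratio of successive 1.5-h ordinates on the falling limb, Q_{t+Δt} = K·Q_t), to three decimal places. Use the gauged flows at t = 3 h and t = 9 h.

K ≈ 0.721

Using the recession-limb readings at t = 3 h and t = 9 h: Q falls from 100 to 27 m³/s over 4 intervals.
K = (Q₂/Q₁)^(1/4) = (27/100)^(1/4) = 0.721.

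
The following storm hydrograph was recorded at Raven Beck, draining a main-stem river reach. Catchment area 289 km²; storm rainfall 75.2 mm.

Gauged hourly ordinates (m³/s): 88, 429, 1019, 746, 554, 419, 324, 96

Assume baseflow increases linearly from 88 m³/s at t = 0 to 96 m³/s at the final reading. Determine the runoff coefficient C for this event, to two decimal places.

ΣQ_DR = 2939 m³/s; V = ΣQ_DR·Δt = 1.058 × 10^7 m³.
Runoff depth d = V / A = 36.61 mm.
C = d / P = 36.61 / 75.2 = 0.49.

C ≈ 0.49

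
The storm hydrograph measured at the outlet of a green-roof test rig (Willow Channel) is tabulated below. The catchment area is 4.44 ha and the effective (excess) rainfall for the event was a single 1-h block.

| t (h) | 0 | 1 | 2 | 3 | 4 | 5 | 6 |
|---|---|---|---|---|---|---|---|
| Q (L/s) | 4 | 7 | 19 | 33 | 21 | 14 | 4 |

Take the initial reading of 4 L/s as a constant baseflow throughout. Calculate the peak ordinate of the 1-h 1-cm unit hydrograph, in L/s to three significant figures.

U_p ≈ 48.3 L/s

Direct runoff: 0.0, 3.0, 15.0, 29.0, 17.0, 10.0, 0.0 L/s; ΣQ_DR = 74.00 L/s, peak = 29.0 L/s.
Runoff depth d = ΣQ_DR·Δt / A = 74.00 × 3600 / (4.44 ha) = 6.000 mm.
The 1-cm UH is the DRH scaled by (10 mm)/d, so U_p = 29.0 × 10/6.000 = 48.3 L/s.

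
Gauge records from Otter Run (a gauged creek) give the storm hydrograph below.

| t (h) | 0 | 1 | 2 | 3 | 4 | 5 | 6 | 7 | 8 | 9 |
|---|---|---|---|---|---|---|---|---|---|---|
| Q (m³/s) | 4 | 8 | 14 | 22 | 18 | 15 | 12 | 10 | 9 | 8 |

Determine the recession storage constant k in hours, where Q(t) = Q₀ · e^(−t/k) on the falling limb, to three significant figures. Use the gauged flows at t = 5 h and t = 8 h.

On the falling limb, Q drops from 15 to 9 m³/s between t = 5 h and t = 8 h (Δt = 3 h).
k = −Δt / ln(Q₂/Q₁) = −3 / ln(9/15) = 5.87 h.

k ≈ 5.87 h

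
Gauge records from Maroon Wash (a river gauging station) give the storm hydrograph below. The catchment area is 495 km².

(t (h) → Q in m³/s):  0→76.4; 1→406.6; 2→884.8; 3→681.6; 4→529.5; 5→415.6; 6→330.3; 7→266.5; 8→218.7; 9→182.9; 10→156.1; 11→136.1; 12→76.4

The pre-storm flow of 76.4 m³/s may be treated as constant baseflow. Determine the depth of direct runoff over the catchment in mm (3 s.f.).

Direct runoff: 0.0, 330.2, 808.4, 605.2, 453.1, 339.2, 253.9, 190.1, 142.3, 106.5, 79.7, 59.7, 0.0 m³/s; ΣQ_DR = 3368 m³/s.
V = ΣQ_DR · Δt = 3368 × 3600 s = 1.213 × 10^7 m³.
Over A = 495 km², depth = V / A = 24.5 mm.

d ≈ 24.5 mm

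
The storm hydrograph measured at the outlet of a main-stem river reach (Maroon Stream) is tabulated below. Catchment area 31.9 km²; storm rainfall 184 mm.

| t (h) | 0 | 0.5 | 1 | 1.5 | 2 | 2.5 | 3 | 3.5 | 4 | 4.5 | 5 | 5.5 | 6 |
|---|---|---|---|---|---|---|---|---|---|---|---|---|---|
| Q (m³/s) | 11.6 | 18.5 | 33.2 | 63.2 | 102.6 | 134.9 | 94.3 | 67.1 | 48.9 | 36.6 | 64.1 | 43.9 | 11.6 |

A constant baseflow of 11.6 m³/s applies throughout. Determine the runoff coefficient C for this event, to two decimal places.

C ≈ 0.18

ΣQ_DR = 579.7 m³/s; V = ΣQ_DR·Δt = 1.043 × 10^6 m³.
Runoff depth d = V / A = 32.71 mm.
C = d / P = 32.71 / 184 = 0.18.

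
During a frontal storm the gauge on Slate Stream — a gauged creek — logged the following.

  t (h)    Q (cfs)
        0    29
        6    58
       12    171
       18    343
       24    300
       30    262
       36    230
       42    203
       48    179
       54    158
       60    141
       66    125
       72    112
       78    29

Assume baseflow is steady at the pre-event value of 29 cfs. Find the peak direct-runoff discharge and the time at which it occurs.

Subtracting baseflow gives direct-runoff ordinates: 0.0, 29.0, 142.0, 314.0, 271.0, 233.0, 201.0, 174.0, 150.0, 129.0, 112.0, 96.0, 83.0, 0.0 cfs.
The maximum is 314.0 cfs, occurring at the reading for t = 18 h.

Q_p = 314.0 cfs at t = 18 h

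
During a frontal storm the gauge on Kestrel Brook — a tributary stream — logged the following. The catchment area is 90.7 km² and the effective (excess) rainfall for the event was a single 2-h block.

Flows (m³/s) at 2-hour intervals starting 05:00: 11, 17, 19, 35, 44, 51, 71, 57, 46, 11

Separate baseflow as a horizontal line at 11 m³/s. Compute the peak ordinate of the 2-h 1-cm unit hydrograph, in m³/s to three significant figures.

Direct runoff: 0.0, 6.0, 8.0, 24.0, 33.0, 40.0, 60.0, 46.0, 35.0, 0.0 m³/s; ΣQ_DR = 252.0 m³/s, peak = 60.0 m³/s.
Runoff depth d = ΣQ_DR·Δt / A = 252.0 × 7200 / (90.7 km²) = 20.00 mm.
The 1-cm UH is the DRH scaled by (10 mm)/d, so U_p = 60.0 × 10/20.00 = 30.0 m³/s.

U_p ≈ 30.0 m³/s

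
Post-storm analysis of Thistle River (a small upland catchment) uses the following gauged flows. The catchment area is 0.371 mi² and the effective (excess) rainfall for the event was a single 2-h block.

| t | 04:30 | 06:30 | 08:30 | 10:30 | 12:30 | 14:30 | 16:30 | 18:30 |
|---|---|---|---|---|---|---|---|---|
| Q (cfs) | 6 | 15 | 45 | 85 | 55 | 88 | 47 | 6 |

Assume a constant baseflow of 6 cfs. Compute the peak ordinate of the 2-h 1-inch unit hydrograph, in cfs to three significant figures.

U_p ≈ 32.8 cfs

Direct runoff: 0.0, 9.0, 39.0, 79.0, 49.0, 82.0, 41.0, 0.0 cfs; ΣQ_DR = 299.0 cfs, peak = 82.0 cfs.
Runoff depth d = ΣQ_DR·Δt / A = 299.0 × 7200 / (0.371 mi²) = 2.498 in.
The 1-inch UH is the DRH scaled by (1 in)/d, so U_p = 82.0 × 1/2.498 = 32.8 cfs.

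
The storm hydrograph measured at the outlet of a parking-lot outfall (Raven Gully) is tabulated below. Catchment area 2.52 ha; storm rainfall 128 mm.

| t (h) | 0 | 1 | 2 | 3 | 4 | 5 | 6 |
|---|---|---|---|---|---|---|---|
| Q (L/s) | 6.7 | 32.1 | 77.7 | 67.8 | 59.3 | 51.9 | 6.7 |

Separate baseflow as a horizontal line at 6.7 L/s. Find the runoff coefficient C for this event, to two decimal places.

ΣQ_DR = 255.3 L/s; V = ΣQ_DR·Δt = 9.191 × 10^5 L.
Runoff depth d = V / A = 36.47 mm.
C = d / P = 36.47 / 128 = 0.28.

C ≈ 0.28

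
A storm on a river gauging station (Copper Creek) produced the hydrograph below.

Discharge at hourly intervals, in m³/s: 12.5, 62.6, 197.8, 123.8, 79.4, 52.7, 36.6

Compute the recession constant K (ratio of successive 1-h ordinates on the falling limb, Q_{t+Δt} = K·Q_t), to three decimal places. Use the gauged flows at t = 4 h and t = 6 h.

K ≈ 0.679

Using the recession-limb readings at t = 4 h and t = 6 h: Q falls from 79.4 to 36.6 m³/s over 2 intervals.
K = (Q₂/Q₁)^(1/2) = (36.6/79.4)^(1/2) = 0.679.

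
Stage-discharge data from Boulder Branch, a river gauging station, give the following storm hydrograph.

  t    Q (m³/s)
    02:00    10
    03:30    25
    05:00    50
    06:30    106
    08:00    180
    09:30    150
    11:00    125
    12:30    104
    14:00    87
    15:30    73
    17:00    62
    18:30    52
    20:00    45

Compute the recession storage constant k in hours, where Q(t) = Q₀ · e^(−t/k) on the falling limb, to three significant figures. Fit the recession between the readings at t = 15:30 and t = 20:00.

k ≈ 9.30 h

On the falling limb, Q drops from 73 to 45 m³/s between t = 15:30 and t = 20:00 (Δt = 4.5 h).
k = −Δt / ln(Q₂/Q₁) = −4.5 / ln(45/73) = 9.30 h.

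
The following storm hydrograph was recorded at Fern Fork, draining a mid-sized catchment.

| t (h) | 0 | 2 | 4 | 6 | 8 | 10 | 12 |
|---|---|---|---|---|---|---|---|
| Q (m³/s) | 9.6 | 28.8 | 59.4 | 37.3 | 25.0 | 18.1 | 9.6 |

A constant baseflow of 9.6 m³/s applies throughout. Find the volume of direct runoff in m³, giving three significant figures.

Direct-runoff ordinates (Q − Q_b): 0.0, 19.2, 49.8, 27.7, 15.4, 8.5, 0.0 m³/s.
ΣQ_DR = 120.6 m³/s.
With Δt = 2 h = 7200 s, V = ΣQ_DR · Δt = 120.6 × 7200 = 8.68 × 10^5 m³.

V ≈ 8.68 × 10^5 m³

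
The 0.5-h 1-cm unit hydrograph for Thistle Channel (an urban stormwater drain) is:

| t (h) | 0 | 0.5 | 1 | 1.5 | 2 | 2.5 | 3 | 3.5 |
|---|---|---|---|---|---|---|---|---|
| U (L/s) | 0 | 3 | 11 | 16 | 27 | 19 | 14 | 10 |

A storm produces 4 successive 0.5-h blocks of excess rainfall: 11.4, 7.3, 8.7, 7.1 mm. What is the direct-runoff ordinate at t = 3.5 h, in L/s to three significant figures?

Q ≈ 57.3 L/s

By discrete convolution, Q_j = Σ (P_i / 10 mm) · U_{j−i}.
At t = 3.5 h (j=7): Q = (11.4/10)·10 + (7.3/10)·14 + (8.7/10)·19 + (7.1/10)·27 = 57.3 L/s.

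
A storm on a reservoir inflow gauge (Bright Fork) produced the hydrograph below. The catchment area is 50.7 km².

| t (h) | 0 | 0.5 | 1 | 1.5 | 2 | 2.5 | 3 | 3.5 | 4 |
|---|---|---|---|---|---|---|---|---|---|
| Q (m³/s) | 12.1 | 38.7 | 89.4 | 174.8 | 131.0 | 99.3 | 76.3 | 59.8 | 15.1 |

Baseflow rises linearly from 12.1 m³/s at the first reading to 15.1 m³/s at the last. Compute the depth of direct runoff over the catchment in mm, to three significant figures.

d ≈ 20.4 mm

Direct runoff: 0.00, 26.23, 76.55, 161.57, 117.40, 85.33, 61.95, 45.08, 0.00 m³/s; ΣQ_DR = 574.1 m³/s.
V = ΣQ_DR · Δt = 574.1 × 1800 s = 1.033 × 10^6 m³.
Over A = 50.7 km², depth = V / A = 20.4 mm.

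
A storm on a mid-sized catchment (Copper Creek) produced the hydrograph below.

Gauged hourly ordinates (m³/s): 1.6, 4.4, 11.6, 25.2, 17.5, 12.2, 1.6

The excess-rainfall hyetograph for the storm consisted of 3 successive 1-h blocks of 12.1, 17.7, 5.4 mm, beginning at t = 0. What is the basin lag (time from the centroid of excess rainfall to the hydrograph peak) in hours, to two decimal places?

Centroid of excess rainfall: t_c = Σ P_i·t̄_i / ΣP_i = 1.3097 h (block centres at 0.5, 1.5, 2.5 h).
Hydrograph peak occurs at t = 3 h, so basin lag t_L = 3 − 1.3097 = 1.69 h.

t_L ≈ 1.69 h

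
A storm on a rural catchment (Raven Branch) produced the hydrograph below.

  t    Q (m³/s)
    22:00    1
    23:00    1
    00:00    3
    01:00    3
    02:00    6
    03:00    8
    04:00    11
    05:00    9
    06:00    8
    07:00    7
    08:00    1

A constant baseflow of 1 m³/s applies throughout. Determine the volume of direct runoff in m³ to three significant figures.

V ≈ 1.69 × 10^5 m³

Direct-runoff ordinates (Q − Q_b): 0.0, 0.0, 2.0, 2.0, 5.0, 7.0, 10.0, 8.0, 7.0, 6.0, 0.0 m³/s.
ΣQ_DR = 47.00 m³/s.
With Δt = 1 h = 3600 s, V = ΣQ_DR · Δt = 47.00 × 3600 = 1.69 × 10^5 m³.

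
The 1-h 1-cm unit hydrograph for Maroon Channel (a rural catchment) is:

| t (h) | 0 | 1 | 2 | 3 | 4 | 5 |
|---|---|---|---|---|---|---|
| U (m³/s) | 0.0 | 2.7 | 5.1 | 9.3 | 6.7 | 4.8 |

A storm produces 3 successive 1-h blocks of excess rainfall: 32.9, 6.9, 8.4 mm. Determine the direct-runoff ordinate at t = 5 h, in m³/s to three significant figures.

By discrete convolution, Q_j = Σ (P_i / 10 mm) · U_{j−i}.
At t = 5 h (j=5): Q = (32.9/10)·4.8 + (6.9/10)·6.7 + (8.4/10)·9.3 = 28.2 m³/s.

Q ≈ 28.2 m³/s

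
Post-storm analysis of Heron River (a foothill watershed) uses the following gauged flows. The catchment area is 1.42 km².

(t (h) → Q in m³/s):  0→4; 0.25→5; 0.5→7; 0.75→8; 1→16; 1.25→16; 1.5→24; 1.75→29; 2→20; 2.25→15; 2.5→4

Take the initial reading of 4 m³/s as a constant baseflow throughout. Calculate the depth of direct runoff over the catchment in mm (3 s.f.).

d ≈ 65.9 mm

Direct runoff: 0.0, 1.0, 3.0, 4.0, 12.0, 12.0, 20.0, 25.0, 16.0, 11.0, 0.0 m³/s; ΣQ_DR = 104.0 m³/s.
V = ΣQ_DR · Δt = 104.0 × 900 s = 93600 m³.
Over A = 1.42 km², depth = V / A = 65.9 mm.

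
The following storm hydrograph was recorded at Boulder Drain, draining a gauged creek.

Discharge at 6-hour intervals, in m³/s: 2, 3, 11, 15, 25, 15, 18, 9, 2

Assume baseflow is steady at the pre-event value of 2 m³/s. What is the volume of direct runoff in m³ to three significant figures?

V ≈ 1.77 × 10^6 m³

Direct-runoff ordinates (Q − Q_b): 0.0, 1.0, 9.0, 13.0, 23.0, 13.0, 16.0, 7.0, 0.0 m³/s.
ΣQ_DR = 82.00 m³/s.
With Δt = 6 h = 21600 s, V = ΣQ_DR · Δt = 82.00 × 21600 = 1.77 × 10^6 m³.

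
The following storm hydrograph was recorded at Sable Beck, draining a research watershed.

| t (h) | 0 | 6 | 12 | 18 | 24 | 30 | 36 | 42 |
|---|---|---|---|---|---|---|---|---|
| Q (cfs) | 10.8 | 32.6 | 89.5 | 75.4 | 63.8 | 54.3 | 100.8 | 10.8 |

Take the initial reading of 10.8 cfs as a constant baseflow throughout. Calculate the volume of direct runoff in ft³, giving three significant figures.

V ≈ 7.59 × 10^6 ft³

Direct-runoff ordinates (Q − Q_b): 0.0, 21.8, 78.7, 64.6, 53.0, 43.5, 90.0, 0.0 cfs.
ΣQ_DR = 351.6 cfs.
With Δt = 6 h = 21600 s, V = ΣQ_DR · Δt = 351.6 × 21600 = 7.59 × 10^6 ft³.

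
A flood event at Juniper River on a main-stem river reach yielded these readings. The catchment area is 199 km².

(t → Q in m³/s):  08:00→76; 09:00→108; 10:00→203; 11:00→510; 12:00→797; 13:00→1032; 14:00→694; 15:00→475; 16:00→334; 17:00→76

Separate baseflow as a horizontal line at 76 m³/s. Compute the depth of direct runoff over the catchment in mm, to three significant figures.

Direct runoff: 0.0, 32.0, 127.0, 434.0, 721.0, 956.0, 618.0, 399.0, 258.0, 0.0 m³/s; ΣQ_DR = 3545 m³/s.
V = ΣQ_DR · Δt = 3545 × 3600 s = 1.276 × 10^7 m³.
Over A = 199 km², depth = V / A = 64.1 mm.

d ≈ 64.1 mm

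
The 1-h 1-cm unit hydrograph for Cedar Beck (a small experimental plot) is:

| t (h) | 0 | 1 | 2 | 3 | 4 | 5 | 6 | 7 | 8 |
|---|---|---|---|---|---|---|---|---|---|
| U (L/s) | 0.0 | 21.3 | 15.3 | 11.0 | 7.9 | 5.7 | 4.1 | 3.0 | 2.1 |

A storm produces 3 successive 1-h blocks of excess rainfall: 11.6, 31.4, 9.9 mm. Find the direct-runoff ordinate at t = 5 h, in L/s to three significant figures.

By discrete convolution, Q_j = Σ (P_i / 10 mm) · U_{j−i}.
At t = 5 h (j=5): Q = (11.6/10)·5.7 + (31.4/10)·7.9 + (9.9/10)·11.0 = 42.3 L/s.

Q ≈ 42.3 L/s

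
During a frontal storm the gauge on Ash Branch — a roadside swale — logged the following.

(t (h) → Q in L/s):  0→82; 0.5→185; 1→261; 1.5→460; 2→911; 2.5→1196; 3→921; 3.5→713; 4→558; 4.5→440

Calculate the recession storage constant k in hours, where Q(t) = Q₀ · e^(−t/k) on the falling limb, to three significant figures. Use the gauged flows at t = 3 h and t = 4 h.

On the falling limb, Q drops from 921 to 558 L/s between t = 3 h and t = 4 h (Δt = 1 h).
k = −Δt / ln(Q₂/Q₁) = −1 / ln(558/921) = 2.00 h.

k ≈ 2.00 h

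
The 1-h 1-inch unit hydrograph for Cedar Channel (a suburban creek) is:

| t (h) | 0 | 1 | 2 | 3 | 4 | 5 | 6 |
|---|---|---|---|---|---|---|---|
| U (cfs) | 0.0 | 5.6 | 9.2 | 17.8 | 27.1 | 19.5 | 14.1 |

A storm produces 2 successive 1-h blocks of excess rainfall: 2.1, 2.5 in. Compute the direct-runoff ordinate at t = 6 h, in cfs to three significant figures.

Q ≈ 78.4 cfs

By discrete convolution, Q_j = Σ (P_i / 1 in) · U_{j−i}.
At t = 6 h (j=6): Q = (2.1/1)·14.1 + (2.5/1)·19.5 = 78.4 cfs.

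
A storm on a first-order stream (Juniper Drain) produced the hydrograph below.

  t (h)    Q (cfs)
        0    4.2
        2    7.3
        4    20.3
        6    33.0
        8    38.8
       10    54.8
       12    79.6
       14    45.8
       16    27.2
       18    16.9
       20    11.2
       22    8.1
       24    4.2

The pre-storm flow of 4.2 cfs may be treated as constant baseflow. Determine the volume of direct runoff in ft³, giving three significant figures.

Direct-runoff ordinates (Q − Q_b): 0.0, 3.1, 16.1, 28.8, 34.6, 50.6, 75.4, 41.6, 23.0, 12.7, 7.0, 3.9, 0.0 cfs.
ΣQ_DR = 296.8 cfs.
With Δt = 2 h = 7200 s, V = ΣQ_DR · Δt = 296.8 × 7200 = 2.14 × 10^6 ft³.

V ≈ 2.14 × 10^6 ft³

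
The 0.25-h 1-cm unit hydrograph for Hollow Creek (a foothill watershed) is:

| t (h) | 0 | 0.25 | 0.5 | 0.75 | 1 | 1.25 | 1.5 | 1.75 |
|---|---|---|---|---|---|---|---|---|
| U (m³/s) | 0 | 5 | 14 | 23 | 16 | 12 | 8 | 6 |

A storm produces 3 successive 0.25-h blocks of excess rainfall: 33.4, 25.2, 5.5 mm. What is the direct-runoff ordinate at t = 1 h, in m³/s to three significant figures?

By discrete convolution, Q_j = Σ (P_i / 10 mm) · U_{j−i}.
At t = 1 h (j=4): Q = (33.4/10)·16 + (25.2/10)·23 + (5.5/10)·14 = 119 m³/s.

Q ≈ 119 m³/s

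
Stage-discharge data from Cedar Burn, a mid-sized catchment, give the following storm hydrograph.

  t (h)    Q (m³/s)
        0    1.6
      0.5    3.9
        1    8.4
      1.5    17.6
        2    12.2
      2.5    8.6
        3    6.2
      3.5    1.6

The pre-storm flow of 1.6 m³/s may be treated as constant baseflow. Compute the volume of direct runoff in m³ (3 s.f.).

Direct-runoff ordinates (Q − Q_b): 0.0, 2.3, 6.8, 16.0, 10.6, 7.0, 4.6, 0.0 m³/s.
ΣQ_DR = 47.30 m³/s.
With Δt = 0.5 h = 1800 s, V = ΣQ_DR · Δt = 47.30 × 1800 = 85100 m³.

V ≈ 85100 m³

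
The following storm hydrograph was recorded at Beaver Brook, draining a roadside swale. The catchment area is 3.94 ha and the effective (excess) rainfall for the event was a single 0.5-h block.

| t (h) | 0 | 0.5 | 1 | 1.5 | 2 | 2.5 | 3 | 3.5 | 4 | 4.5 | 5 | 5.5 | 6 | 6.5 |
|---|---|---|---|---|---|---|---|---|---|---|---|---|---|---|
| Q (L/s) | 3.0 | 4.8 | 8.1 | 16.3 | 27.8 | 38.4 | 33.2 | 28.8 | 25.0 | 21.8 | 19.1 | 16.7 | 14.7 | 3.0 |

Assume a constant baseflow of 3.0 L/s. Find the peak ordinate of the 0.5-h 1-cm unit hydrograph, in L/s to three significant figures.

Direct runoff: 0.0, 1.8, 5.1, 13.3, 24.8, 35.4, 30.2, 25.8, 22.0, 18.8, 16.1, 13.7, 11.7, 0.0 L/s; ΣQ_DR = 218.7 L/s, peak = 35.4 L/s.
Runoff depth d = ΣQ_DR·Δt / A = 218.7 × 1800 / (3.94 ha) = 9.991 mm.
The 1-cm UH is the DRH scaled by (10 mm)/d, so U_p = 35.4 × 10/9.991 = 35.4 L/s.

U_p ≈ 35.4 L/s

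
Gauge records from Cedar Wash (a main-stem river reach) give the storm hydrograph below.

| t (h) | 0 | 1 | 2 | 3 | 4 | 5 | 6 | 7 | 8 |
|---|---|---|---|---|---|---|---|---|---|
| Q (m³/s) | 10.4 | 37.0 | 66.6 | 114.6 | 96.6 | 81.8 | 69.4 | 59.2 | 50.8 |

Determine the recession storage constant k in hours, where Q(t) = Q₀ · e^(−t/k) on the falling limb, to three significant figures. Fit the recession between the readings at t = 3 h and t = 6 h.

On the falling limb, Q drops from 114.6 to 69.4 m³/s between t = 3 h and t = 6 h (Δt = 3 h).
k = −Δt / ln(Q₂/Q₁) = −3 / ln(69.4/114.6) = 5.98 h.

k ≈ 5.98 h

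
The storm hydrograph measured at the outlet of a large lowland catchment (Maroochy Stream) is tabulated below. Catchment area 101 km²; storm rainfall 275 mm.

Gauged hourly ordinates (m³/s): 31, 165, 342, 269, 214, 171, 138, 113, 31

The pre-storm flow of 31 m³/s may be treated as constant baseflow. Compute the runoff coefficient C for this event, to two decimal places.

ΣQ_DR = 1195 m³/s; V = ΣQ_DR·Δt = 4.302 × 10^6 m³.
Runoff depth d = V / A = 42.59 mm.
C = d / P = 42.59 / 275 = 0.15.

C ≈ 0.15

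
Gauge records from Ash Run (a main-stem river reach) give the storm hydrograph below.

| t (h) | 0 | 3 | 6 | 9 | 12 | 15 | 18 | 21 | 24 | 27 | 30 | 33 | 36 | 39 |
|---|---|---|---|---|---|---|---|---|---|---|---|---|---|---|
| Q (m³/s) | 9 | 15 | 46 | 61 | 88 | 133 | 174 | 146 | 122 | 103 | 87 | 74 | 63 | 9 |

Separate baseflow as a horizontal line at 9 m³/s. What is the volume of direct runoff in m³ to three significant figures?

Direct-runoff ordinates (Q − Q_b): 0.0, 6.0, 37.0, 52.0, 79.0, 124.0, 165.0, 137.0, 113.0, 94.0, 78.0, 65.0, 54.0, 0.0 m³/s.
ΣQ_DR = 1004 m³/s.
With Δt = 3 h = 10800 s, V = ΣQ_DR · Δt = 1004 × 10800 = 1.08 × 10^7 m³.

V ≈ 1.08 × 10^7 m³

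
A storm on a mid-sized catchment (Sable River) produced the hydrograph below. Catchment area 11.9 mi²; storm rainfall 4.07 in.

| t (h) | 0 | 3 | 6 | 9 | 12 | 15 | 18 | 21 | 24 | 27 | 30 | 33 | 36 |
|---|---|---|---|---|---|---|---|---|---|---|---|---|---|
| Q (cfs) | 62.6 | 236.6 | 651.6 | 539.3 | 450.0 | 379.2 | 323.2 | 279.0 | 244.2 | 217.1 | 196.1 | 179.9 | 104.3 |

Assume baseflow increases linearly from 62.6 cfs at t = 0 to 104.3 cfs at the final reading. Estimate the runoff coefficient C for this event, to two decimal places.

C ≈ 0.27

ΣQ_DR = 2778 cfs; V = ΣQ_DR·Δt = 3.001 × 10^7 ft³.
Runoff depth d = V / A = 1.085 in.
C = d / P = 1.085 / 4.07 = 0.27.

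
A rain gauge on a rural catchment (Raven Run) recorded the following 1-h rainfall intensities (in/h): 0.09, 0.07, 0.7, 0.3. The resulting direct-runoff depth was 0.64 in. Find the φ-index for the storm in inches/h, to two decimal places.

φ ≈ 0.18 in/h

Only the 2 blocks with intensity above φ contribute runoff: 0.7, 0.3 in/h.
Σ(I−φ)·Δt = d  ⇒  (0.7+0.3 − 2φ)·1 = 0.64
φ = (1.000 − 0.64/1) / 2 = 0.18 in/h.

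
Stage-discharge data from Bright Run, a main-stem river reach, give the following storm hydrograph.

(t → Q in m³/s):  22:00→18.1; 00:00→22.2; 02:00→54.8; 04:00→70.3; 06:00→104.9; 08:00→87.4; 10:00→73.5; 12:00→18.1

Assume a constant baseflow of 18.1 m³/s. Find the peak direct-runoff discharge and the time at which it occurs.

Subtracting baseflow gives direct-runoff ordinates: 0.0, 4.1, 36.7, 52.2, 86.8, 69.3, 55.4, 0.0 m³/s.
The maximum is 86.8 m³/s, occurring at the reading for t = 06:00.

Q_p = 86.8 m³/s at t = 06:00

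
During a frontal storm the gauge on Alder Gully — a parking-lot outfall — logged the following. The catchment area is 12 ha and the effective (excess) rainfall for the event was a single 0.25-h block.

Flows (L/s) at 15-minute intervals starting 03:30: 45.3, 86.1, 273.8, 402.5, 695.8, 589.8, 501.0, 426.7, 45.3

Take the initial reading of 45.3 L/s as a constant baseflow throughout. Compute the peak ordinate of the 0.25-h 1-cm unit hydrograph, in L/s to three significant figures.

U_p ≈ 326 L/s

Direct runoff: 0.0, 40.8, 228.5, 357.2, 650.5, 544.5, 455.7, 381.4, 0.0 L/s; ΣQ_DR = 2659 L/s, peak = 650.5 L/s.
Runoff depth d = ΣQ_DR·Δt / A = 2659 × 900 / (12 ha) = 19.94 mm.
The 1-cm UH is the DRH scaled by (10 mm)/d, so U_p = 650.5 × 10/19.94 = 326 L/s.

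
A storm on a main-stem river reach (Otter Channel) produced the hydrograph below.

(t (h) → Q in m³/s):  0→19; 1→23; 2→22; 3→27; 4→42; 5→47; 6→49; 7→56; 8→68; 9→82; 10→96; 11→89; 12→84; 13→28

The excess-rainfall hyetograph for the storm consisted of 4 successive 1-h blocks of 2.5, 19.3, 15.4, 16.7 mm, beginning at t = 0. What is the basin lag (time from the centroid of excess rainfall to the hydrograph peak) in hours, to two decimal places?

Centroid of excess rainfall: t_c = Σ P_i·t̄_i / ΣP_i = 2.3590 h (block centres at 0.5, 1.5, 2.5, 3.5 h).
Hydrograph peak occurs at t = 10 h, so basin lag t_L = 10 − 2.3590 = 7.64 h.

t_L ≈ 7.64 h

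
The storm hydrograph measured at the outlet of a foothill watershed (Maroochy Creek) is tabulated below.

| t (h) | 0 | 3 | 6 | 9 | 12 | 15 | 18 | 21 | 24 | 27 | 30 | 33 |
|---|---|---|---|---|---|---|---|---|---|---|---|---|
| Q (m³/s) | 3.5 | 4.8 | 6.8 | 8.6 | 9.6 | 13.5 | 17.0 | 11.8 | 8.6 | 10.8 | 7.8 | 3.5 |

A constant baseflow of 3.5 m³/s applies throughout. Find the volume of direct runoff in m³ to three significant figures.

V ≈ 6.94 × 10^5 m³

Direct-runoff ordinates (Q − Q_b): 0.0, 1.3, 3.3, 5.1, 6.1, 10.0, 13.5, 8.3, 5.1, 7.3, 4.3, 0.0 m³/s.
ΣQ_DR = 64.30 m³/s.
With Δt = 3 h = 10800 s, V = ΣQ_DR · Δt = 64.30 × 10800 = 6.94 × 10^5 m³.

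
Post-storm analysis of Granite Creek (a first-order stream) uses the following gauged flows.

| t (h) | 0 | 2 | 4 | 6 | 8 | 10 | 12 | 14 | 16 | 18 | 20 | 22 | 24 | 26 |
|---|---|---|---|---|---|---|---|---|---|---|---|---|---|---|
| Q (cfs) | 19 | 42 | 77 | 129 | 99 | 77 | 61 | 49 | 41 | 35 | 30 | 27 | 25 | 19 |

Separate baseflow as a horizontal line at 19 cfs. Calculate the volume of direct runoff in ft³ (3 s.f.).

Direct-runoff ordinates (Q − Q_b): 0.0, 23.0, 58.0, 110.0, 80.0, 58.0, 42.0, 30.0, 22.0, 16.0, 11.0, 8.0, 6.0, 0.0 cfs.
ΣQ_DR = 464.0 cfs.
With Δt = 2 h = 7200 s, V = ΣQ_DR · Δt = 464.0 × 7200 = 3.34 × 10^6 ft³.

V ≈ 3.34 × 10^6 ft³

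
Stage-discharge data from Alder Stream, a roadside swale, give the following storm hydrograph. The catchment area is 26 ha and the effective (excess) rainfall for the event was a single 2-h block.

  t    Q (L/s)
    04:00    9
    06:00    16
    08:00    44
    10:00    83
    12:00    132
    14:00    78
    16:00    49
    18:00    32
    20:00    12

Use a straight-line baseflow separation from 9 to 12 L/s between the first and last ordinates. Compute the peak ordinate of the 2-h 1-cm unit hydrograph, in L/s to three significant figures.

U_p ≈ 122 L/s

Direct runoff: 0.00, 6.62, 34.25, 72.88, 121.50, 67.12, 37.75, 20.38, 0.00 L/s; ΣQ_DR = 360.5 L/s, peak = 121.50 L/s.
Runoff depth d = ΣQ_DR·Δt / A = 360.5 × 7200 / (26 ha) = 9.983 mm.
The 1-cm UH is the DRH scaled by (10 mm)/d, so U_p = 121.50 × 10/9.983 = 122 L/s.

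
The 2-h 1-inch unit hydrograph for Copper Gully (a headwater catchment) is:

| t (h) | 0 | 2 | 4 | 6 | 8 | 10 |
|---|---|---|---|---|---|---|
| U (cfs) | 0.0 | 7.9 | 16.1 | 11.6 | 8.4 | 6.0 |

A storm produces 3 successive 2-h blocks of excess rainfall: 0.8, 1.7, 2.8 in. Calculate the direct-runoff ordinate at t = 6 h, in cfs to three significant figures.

By discrete convolution, Q_j = Σ (P_i / 1 in) · U_{j−i}.
At t = 6 h (j=3): Q = (0.8/1)·11.6 + (1.7/1)·16.1 + (2.8/1)·7.9 = 58.8 cfs.

Q ≈ 58.8 cfs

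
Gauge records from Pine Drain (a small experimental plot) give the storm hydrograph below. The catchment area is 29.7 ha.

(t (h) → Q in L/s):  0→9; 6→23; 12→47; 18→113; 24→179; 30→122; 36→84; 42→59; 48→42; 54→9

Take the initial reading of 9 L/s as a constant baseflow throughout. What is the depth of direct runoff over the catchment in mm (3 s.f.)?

d ≈ 43.4 mm

Direct runoff: 0.0, 14.0, 38.0, 104.0, 170.0, 113.0, 75.0, 50.0, 33.0, 0.0 L/s; ΣQ_DR = 597.0 L/s.
V = ΣQ_DR · Δt = 597.0 × 21600 s = 1.290 × 10^7 L.
Over A = 29.7 ha, depth = V / A = 43.4 mm.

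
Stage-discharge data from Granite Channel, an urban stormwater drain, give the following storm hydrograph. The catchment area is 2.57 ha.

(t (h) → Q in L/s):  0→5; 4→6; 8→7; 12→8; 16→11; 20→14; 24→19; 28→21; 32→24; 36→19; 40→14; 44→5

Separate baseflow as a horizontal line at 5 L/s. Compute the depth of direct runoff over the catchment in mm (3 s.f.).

d ≈ 52.1 mm

Direct runoff: 0.0, 1.0, 2.0, 3.0, 6.0, 9.0, 14.0, 16.0, 19.0, 14.0, 9.0, 0.0 L/s; ΣQ_DR = 93.00 L/s.
V = ΣQ_DR · Δt = 93.00 × 14400 s = 1.339 × 10^6 L.
Over A = 2.57 ha, depth = V / A = 52.1 mm.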